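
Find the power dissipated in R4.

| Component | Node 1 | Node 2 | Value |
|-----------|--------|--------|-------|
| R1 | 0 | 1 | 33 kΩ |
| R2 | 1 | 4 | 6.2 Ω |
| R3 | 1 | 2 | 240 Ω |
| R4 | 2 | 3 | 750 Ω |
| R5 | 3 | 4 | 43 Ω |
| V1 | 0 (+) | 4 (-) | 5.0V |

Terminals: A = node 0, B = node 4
Nodal analysis, taking node 4 as the 0 V reference.
Source V1 fixes V_0 = 5 V.
KCL at each unknown node (sum of currents leaving = 0; resistances in Ω):
  Node 1: (V_1 - 5)/33000 + (V_1 - 0)/6.2 + (V_1 - V_2)/240 = 0
  Node 2: (V_2 - V_1)/240 + (V_2 - V_3)/750 = 0
  Node 3: (V_3 - V_2)/750 + (V_3 - 0)/43 = 0
Collecting terms (coefficients in siemens):
  0.1655·V_1 - 0.004167·V_2 = 0.0001515
  0.0055·V_2 - 0.004167·V_1 - 0.001333·V_3 = 0
  0.02459·V_3 - 0.001333·V_2 = 0
Solving these 3 simultaneous equations (Gaussian elimination) gives:
  V_1 = 0.0009336 V, V_2 = 0.0007167 V, V_3 = 0.00003886 V
I_R4 = (V_2 - V_3)/R4 = (0.0007167 - 0.00003886)/750 = 0.0000009038 A
P_R4 = I_R4² × R4 = (0.0000009038)² × 750 = 0.0000000006126 W

Final answer: 6.126e-10 W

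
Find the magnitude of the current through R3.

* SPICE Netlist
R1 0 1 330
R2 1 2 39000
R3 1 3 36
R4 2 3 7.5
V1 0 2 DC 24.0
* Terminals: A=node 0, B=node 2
Nodal analysis, taking node 2 as the 0 V reference.
Source V1 fixes V_0 = 24 V.
KCL at each unknown node (sum of currents leaving = 0; resistances in Ω):
  Node 1: (V_1 - 24)/330 + (V_1 - 0)/39000 + (V_1 - V_3)/36 = 0
  Node 3: (V_3 - V_1)/36 + (V_3 - 0)/7.5 = 0
Collecting terms (coefficients in siemens):
  0.03083·V_1 - 0.02778·V_3 = 0.07273
  0.1611·V_3 - 0.02778·V_1 = 0
Determinant D = (0.03083)(0.1611) - (-0.02778)(-0.02778) = 0.004196
V_1 = [(0.07273)(0.1611) - (-0.02778)(0)]/D = 2.792 V
V_3 = [(0.03083)(0) - (0.07273)(-0.02778)]/D = 0.4815 V
I_R3 = (V_1 - V_3)/R3 = (2.792 - 0.4815)/36 = 0.06419 A
|I_R3| = 0.06419 A

Final answer: |I_R3| = 0.06419 A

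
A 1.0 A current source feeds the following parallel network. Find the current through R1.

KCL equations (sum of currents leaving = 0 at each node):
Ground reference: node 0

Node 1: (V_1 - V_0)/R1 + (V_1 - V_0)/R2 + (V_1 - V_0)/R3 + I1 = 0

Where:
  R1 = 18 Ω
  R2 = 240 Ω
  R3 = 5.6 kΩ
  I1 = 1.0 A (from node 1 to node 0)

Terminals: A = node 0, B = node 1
All resistors sit directly between nodes 0 and 1, so they are in parallel and share one voltage V; the full source current 1 A splits among them.
1/R_par = 1/18 + 1/240 + 1/5600 = 0.0599 S  =>  R_par = 16.69 Ω
V = I × R_par = 1 × 16.69 = 16.69 V
I_R1 = V/R1 = 16.69/18 = 0.9275 A

Final answer: 0.9275 A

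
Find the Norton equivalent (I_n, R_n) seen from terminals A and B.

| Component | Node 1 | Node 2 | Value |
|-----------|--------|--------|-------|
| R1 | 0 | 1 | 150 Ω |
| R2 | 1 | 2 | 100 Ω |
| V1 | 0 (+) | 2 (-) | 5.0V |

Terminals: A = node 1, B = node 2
Find the Thévenin equivalent first; then I_n = V_th/R_th and R_n = R_th.
Step 1 — V_th is the open-circuit voltage V_A - V_B (nothing connected across the terminals).
Nodal analysis, taking node 2 as the 0 V reference.
Source V1 fixes V_0 = 5 V.
KCL at each unknown node (sum of currents leaving = 0; resistances in Ω):
  Node 1: (V_1 - 5)/150 + (V_1 - 0)/100 = 0
Collecting terms: 0.01667 × V_1 = 0.03333  =>  V_1 = 2 V
V_th = V_1 - V_2 = 2 - 0 = 2 V
Step 2 — R_th: zero the source — replace V1 by a short circuit (node 2 merges into node 0) — and find the resistance seen between A (node 1) and B (node 0).
Reduce the network between node 1 (A) and node 0 (B) by series/parallel combination:
  Rp1 = R1 ‖ R2 (parallel, both between nodes 0 and 1) = 1/(1/150 + 1/100) = 60 Ω
R_th = 60 Ω
I_n = V_th/R_th = 2/60 = 0.03333 A, and R_n = R_th = 60 Ω

Final answer: I_n = 0.03333 A, R_n = 60 Ω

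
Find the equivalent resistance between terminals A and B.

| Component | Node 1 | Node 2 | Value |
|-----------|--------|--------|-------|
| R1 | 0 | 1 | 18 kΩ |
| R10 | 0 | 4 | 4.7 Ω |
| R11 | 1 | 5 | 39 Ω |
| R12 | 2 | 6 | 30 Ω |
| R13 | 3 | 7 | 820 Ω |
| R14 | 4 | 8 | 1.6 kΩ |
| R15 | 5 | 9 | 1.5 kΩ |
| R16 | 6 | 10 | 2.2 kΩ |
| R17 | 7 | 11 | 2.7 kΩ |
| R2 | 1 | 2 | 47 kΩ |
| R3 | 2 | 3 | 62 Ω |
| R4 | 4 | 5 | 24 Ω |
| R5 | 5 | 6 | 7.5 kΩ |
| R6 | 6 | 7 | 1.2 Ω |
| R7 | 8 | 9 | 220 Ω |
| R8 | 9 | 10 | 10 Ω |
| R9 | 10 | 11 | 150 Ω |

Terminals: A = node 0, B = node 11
The network is not a plain series/parallel combination. Inject a 1 A test current into terminal A (node 0) and return it from terminal B (node 11); then R_eq = V_A / (1 A).
Nodal analysis, taking node 11 as the 0 V reference.
Current source I_test pushes 1 A into node 0 and draws it out of node 11.
KCL at each unknown node (sum of currents leaving = 0; resistances in Ω):
  Node 0: (V_0 - V_1)/18000 + (V_0 - V_4)/4.7 - 1 = 0
  Node 1: (V_1 - V_0)/18000 + (V_1 - V_2)/47000 + (V_1 - V_5)/39 = 0
  Node 2: (V_2 - V_1)/47000 + (V_2 - V_3)/62 + (V_2 - V_6)/30 = 0
  Node 3: (V_3 - V_2)/62 + (V_3 - V_7)/820 = 0
  Node 4: (V_4 - V_0)/4.7 + (V_4 - V_5)/24 + (V_4 - V_8)/1600 = 0
  Node 5: (V_5 - V_1)/39 + (V_5 - V_4)/24 + (V_5 - V_6)/7500 + (V_5 - V_9)/1500 = 0
  Node 6: (V_6 - V_2)/30 + (V_6 - V_5)/7500 + (V_6 - V_7)/1.2 + (V_6 - V_10)/2200 = 0
  Node 7: (V_7 - V_3)/820 + (V_7 - V_6)/1.2 + (V_7 - 0)/2700 = 0
  Node 8: (V_8 - V_4)/1600 + (V_8 - V_9)/220 = 0
  Node 9: (V_9 - V_5)/1500 + (V_9 - V_8)/220 + (V_9 - V_10)/10 = 0
  Node 10: (V_10 - V_6)/2200 + (V_10 - V_9)/10 + (V_10 - 0)/150 = 0
Collecting terms (coefficients in siemens):
  0.2128·V_0 - 0.00005556·V_1 - 0.2128·V_4 = 1
  0.02572·V_1 - 0.00005556·V_0 - 0.00002128·V_2 - 0.02564·V_5 = 0
  0.04948·V_2 - 0.00002128·V_1 - 0.01613·V_3 - 0.03333·V_6 = 0
  0.01735·V_3 - 0.01613·V_2 - 0.00122·V_7 = 0
  0.2551·V_4 - 0.2128·V_0 - 0.04167·V_5 - 0.000625·V_8 = 0
  0.06811·V_5 - 0.02564·V_1 - 0.04167·V_4 - 0.0001333·V_6 - 0.0006667·V_9 = 0
  0.8673·V_6 - 0.03333·V_2 - 0.0001333·V_5 - 0.8333·V_7 - 0.0004545·V_10 = 0
  0.8349·V_7 - 0.00122·V_3 - 0.8333·V_6 = 0
  0.00517·V_8 - 0.000625·V_4 - 0.004545·V_9 = 0
  0.1052·V_9 - 0.0006667·V_5 - 0.004545·V_8 - 0.1·V_10 = 0
  0.1071·V_10 - 0.0004545·V_6 - 0.1·V_9 = 0
Solving these 11 simultaneous equations (Gaussian elimination) gives:
  V_0 = 896.7 V, V_1 = 877.3 V, V_2 = 203.4 V, V_3 = 203.3 V
  V_4 = 892 V, V_5 = 877.8 V, V_6 = 202.9 V, V_7 = 202.9 V
  V_8 = 237.7 V, V_9 = 147.7 V, V_10 = 138.7 V
R_eq = V_0 / 1 A = 896.7 Ω

Final answer: 896.7 Ω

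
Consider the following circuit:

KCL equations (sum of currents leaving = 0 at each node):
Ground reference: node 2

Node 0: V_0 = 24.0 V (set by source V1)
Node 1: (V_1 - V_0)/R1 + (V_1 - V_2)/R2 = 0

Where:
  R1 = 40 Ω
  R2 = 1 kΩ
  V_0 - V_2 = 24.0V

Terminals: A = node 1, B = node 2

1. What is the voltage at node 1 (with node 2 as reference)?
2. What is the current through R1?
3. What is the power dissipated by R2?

Nodal analysis, taking node 2 as the 0 V reference.
Source V1 fixes V_0 = 24 V.
KCL at each unknown node (sum of currents leaving = 0; resistances in Ω):
  Node 1: (V_1 - 24)/40 + (V_1 - 0)/1000 = 0
Collecting terms: 0.026 × V_1 = 0.6  =>  V_1 = 23.08 V
Part 1:
  Read off the nodal solution: V_1 = 23.08 V
Part 2:
  I_R1 = (V_0 - V_1)/R1 = (24 - 23.08)/40 = 0.02308 A
  Magnitude: I_R1 = 0.02308 A
Part 3:
  I_R2 = (V_1 - V_2)/R2 = (23.08 - 0)/1000 = 0.02308 A
  P_R2 = I_R2² × R2 = (0.02308)² × 1000 = 0.5325 W

Final answers:
1. V_1 = 23.08 V
2. I_R1 = 0.02308 A
3. P_R2 = 0.5325 W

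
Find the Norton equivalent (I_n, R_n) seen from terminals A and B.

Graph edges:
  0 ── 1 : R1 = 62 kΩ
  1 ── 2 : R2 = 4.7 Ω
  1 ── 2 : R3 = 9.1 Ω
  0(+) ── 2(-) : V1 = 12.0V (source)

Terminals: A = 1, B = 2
Find the Thévenin equivalent first; then I_n = V_th/R_th and R_n = R_th.
Step 1 — V_th is the open-circuit voltage V_A - V_B (nothing connected across the terminals).
Nodal analysis, taking node 2 as the 0 V reference.
Source V1 fixes V_0 = 12 V.
KCL at each unknown node (sum of currents leaving = 0; resistances in Ω):
  Node 1: (V_1 - 12)/62000 + (V_1 - 0)/4.7 + (V_1 - 0)/9.1 = 0
Collecting terms: 0.3227 × V_1 = 0.0001935  =>  V_1 = 0.0005998 V
V_th = V_1 - V_2 = 0.0005998 - 0 = 0.0005998 V
Step 2 — R_th: zero the source — replace V1 by a short circuit (node 2 merges into node 0) — and find the resistance seen between A (node 1) and B (node 0).
Reduce the network between node 1 (A) and node 0 (B) by series/parallel combination:
  Rp1 = R1 ‖ R2 ‖ R3 (parallel, all between nodes 0 and 1) = 1/(1/62000 + 1/4.7 + 1/9.1) = 3.099 Ω
R_th = 3.099 Ω
I_n = V_th/R_th = 0.0005998/3.099 = 0.0001935 A, and R_n = R_th = 3.099 Ω

Final answer: I_n = 0.0001935 A, R_n = 3.099 Ω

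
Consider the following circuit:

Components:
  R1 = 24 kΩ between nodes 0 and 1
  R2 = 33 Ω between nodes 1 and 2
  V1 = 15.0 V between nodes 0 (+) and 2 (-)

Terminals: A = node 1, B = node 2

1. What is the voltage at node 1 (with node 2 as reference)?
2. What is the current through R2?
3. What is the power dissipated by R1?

Nodal analysis, taking node 2 as the 0 V reference.
Source V1 fixes V_0 = 15 V.
KCL at each unknown node (sum of currents leaving = 0; resistances in Ω):
  Node 1: (V_1 - 15)/24000 + (V_1 - 0)/33 = 0
Collecting terms: 0.03034 × V_1 = 0.000625  =>  V_1 = 0.0206 V
Part 1:
  Read off the nodal solution: V_1 = 0.0206 V
Part 2:
  I_R2 = (V_1 - V_2)/R2 = (0.0206 - 0)/33 = 0.0006241 A
  Magnitude: I_R2 = 0.0006241 A
Part 3:
  I_R1 = (V_0 - V_1)/R1 = (15 - 0.0206)/24000 = 0.0006241 A
  P_R1 = I_R1² × R1 = (0.0006241)² × 24000 = 0.009349 W

Final answers:
1. V_1 = 0.0206 V
2. I_R2 = 0.0006241 A
3. P_R1 = 0.009349 W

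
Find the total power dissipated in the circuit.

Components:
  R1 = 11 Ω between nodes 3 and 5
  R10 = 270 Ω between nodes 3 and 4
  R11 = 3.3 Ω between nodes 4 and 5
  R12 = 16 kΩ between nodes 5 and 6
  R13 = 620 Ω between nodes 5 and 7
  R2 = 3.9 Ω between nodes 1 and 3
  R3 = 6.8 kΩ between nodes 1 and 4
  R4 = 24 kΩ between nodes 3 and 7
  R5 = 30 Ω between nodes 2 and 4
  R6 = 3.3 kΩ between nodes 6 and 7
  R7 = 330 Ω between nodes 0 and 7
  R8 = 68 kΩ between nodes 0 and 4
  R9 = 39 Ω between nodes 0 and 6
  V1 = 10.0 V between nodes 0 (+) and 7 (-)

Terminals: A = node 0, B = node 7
Nodal analysis, taking node 7 as the 0 V reference.
Source V1 fixes V_0 = 10 V.
KCL at each unknown node (sum of currents leaving = 0; resistances in Ω):
  Node 1: (V_1 - V_3)/3.9 + (V_1 - V_4)/6800 = 0
  Node 2: (V_2 - V_4)/30 = 0
  Node 3: (V_3 - V_5)/11 + (V_3 - V_1)/3.9 + (V_3 - 0)/24000 + (V_3 - V_4)/270 = 0
  Node 4: (V_4 - V_1)/6800 + (V_4 - V_2)/30 + (V_4 - 10)/68000 + (V_4 - V_3)/270 + (V_4 - V_5)/3.3 = 0
  Node 5: (V_5 - V_3)/11 + (V_5 - V_4)/3.3 + (V_5 - V_6)/16000 + (V_5 - 0)/620 = 0
  Node 6: (V_6 - 0)/3300 + (V_6 - 10)/39 + (V_6 - V_5)/16000 = 0
Collecting terms (coefficients in siemens):
  0.2566·V_1 - 0.2564·V_3 - 0.0001471·V_4 = 0
  0.03333·V_2 - 0.03333·V_4 = 0
  0.3511·V_3 - 0.2564·V_1 - 0.003704·V_4 - 0.09091·V_5 = 0
  0.3402·V_4 - 0.0001471·V_1 - 0.03333·V_2 - 0.003704·V_3 - 0.303·V_5 = 0.0001471
  0.3956·V_5 - 0.09091·V_3 - 0.303·V_4 - 0.0000625·V_6 = 0
  0.02601·V_6 - 0.0000625·V_5 = 0.2564
Solving these 6 simultaneous equations (Gaussian elimination) gives:
  V_1 = 0.4406 V, V_2 = 0.4412 V, V_3 = 0.4406 V, V_4 = 0.4412 V
  V_5 = 0.4408 V, V_6 = 9.861 V
Power in each resistor, P = (ΔV)²/R:
  P_R1 = (0.4406 - 0.4408)²/11 = 0.000000002791 W
  P_R2 = (0.4406 - 0.4406)²/3.9 = 0.00000000000003355 W
  P_R3 = (0.4406 - 0.4412)²/6800 = 0.0000000000585 W
  P_R4 = (0.4406 - 0)²/24000 = 0.000008089 W
  P_R5 = (0.4412 - 0.4412)²/30 = 0 W
  P_R6 = (9.861 - 0)²/3300 = 0.02946 W
  P_R7 = (10 - 0)²/330 = 0.303 W
  P_R8 = (10 - 0.4412)²/68000 = 0.001344 W
  P_R9 = (10 - 9.861)²/39 = 0.0004989 W
  P_R10 = (0.4406 - 0.4412)²/270 = 0.000000001475 W
  P_R11 = (0.4412 - 0.4408)²/3.3 = 0.00000006297 W
  P_R12 = (0.4408 - 9.861)²/16000 = 0.005546 W
  P_R13 = (0.4408 - 0)²/620 = 0.0003134 W
P_total = P_R1 + P_R2 + P_R3 + P_R4 + P_R5 + P_R6 + P_R7 + P_R8 + P_R9 + P_R10 + P_R11 + P_R12 + P_R13 = 0.3402 W

Final answer: 0.3402 W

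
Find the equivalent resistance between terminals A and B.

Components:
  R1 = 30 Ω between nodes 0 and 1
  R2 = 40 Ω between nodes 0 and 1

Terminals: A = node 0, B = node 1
Reduce the network between node 0 (A) and node 1 (B) by series/parallel combination:
  Rp1 = R1 ‖ R2 (parallel, both between nodes 0 and 1) = 1/(1/30 + 1/40) = 17.14 Ω
R_eq = 17.14 Ω

Final answer: 17.14 Ω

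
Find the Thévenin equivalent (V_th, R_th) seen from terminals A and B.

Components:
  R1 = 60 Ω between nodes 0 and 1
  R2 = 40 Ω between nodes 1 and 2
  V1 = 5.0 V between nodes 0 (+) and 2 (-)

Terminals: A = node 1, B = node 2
Step 1 — V_th is the open-circuit voltage V_A - V_B (nothing connected across the terminals).
Nodal analysis, taking node 2 as the 0 V reference.
Source V1 fixes V_0 = 5 V.
KCL at each unknown node (sum of currents leaving = 0; resistances in Ω):
  Node 1: (V_1 - 5)/60 + (V_1 - 0)/40 = 0
Collecting terms: 0.04167 × V_1 = 0.08333  =>  V_1 = 2 V
V_th = V_1 - V_2 = 2 - 0 = 2 V
Step 2 — R_th: zero the source — replace V1 by a short circuit (node 2 merges into node 0) — and find the resistance seen between A (node 1) and B (node 0).
Reduce the network between node 1 (A) and node 0 (B) by series/parallel combination:
  Rp1 = R1 ‖ R2 (parallel, both between nodes 0 and 1) = 1/(1/60 + 1/40) = 24 Ω
R_th = 24 Ω

Final answer: V_th = 2 V, R_th = 24 Ω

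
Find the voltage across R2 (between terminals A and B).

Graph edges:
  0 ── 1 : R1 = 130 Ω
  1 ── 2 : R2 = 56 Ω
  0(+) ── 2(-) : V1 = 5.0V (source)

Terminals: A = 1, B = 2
R1 and R2 are in series across V1 (node 0 → node 1 → node 2), and the output A–B is taken across R2, so this is a voltage divider.
Series current: I = V1/(R1 + R2) = 5/(130 + 56) = 5/186 = 0.02688 A
V_R2 = I × R2 = V1 × R2/(R1 + R2) = 5 × 56/186 = 1.505 V

Final answer: 1.505 V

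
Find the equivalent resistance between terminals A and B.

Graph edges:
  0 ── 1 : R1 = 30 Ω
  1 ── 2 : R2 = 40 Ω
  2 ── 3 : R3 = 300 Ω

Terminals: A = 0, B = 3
Reduce the network between node 0 (A) and node 3 (B) by series/parallel combination:
  Rs1 = R1 + R2 (series, joined only at node 1) = 30 + 40 = 70 Ω
  Rs2 = R3 + Rs1 (series, joined only at node 2) = 300 + 70 = 370 Ω
R_eq = 370 Ω

Final answer: 370 Ω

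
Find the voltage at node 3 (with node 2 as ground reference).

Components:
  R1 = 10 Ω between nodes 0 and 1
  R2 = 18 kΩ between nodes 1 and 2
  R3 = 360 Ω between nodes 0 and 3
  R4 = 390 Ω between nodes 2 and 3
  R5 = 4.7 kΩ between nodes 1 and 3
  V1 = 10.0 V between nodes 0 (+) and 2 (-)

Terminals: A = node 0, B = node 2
Nodal analysis, taking node 2 as the 0 V reference.
Source V1 fixes V_0 = 10 V.
KCL at each unknown node (sum of currents leaving = 0; resistances in Ω):
  Node 1: (V_1 - 10)/10 + (V_1 - 0)/18000 + (V_1 - V_3)/4700 = 0
  Node 3: (V_3 - 10)/360 + (V_3 - 0)/390 + (V_3 - V_1)/4700 = 0
Collecting terms (coefficients in siemens):
  0.1003·V_1 - 0.0002128·V_3 = 1
  0.005555·V_3 - 0.0002128·V_1 = 0.02778
Determinant D = (0.1003)(0.005555) - (-0.0002128)(-0.0002128) = 0.0005569
V_1 = [(1)(0.005555) - (-0.0002128)(0.02778)]/D = 9.985 V
V_3 = [(0.1003)(0.02778) - (1)(-0.0002128)]/D = 5.383 V
The requested potential is V_3 = 5.383 V.

Final answer: V_3 = 5.383 V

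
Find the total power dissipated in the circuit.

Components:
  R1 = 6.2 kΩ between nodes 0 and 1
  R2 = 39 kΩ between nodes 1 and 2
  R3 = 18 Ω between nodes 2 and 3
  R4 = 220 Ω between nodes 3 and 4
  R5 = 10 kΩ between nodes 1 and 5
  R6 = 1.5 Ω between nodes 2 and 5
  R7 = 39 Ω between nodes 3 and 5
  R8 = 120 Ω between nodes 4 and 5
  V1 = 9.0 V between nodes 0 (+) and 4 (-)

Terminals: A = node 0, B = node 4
Nodal analysis, taking node 4 as the 0 V reference.
Source V1 fixes V_0 = 9 V.
KCL at each unknown node (sum of currents leaving = 0; resistances in Ω):
  Node 1: (V_1 - 9)/6200 + (V_1 - V_2)/39000 + (V_1 - V_5)/10000 = 0
  Node 2: (V_2 - V_1)/39000 + (V_2 - V_3)/18 + (V_2 - V_5)/1.5 = 0
  Node 3: (V_3 - V_2)/18 + (V_3 - 0)/220 + (V_3 - V_5)/39 = 0
  Node 5: (V_5 - V_1)/10000 + (V_5 - V_2)/1.5 + (V_5 - V_3)/39 + (V_5 - 0)/120 = 0
Collecting terms (coefficients in siemens):
  0.0002869·V_1 - 0.00002564·V_2 - 0.0001·V_5 = 0.001452
  0.7222·V_2 - 0.00002564·V_1 - 0.05556·V_3 - 0.6667·V_5 = 0
  0.08574·V_3 - 0.05556·V_2 - 0.02564·V_5 = 0
  0.7007·V_5 - 0.0001·V_1 - 0.6667·V_2 - 0.02564·V_3 = 0
Solving these 4 simultaneous equations (Gaussian elimination) gives:
  V_1 = 5.081 V, V_2 = 0.05 V, V_3 = 0.04735 V, V_5 = 0.05002 V
Power in each resistor, P = (ΔV)²/R:
  P_R1 = (9 - 5.081)²/6200 = 0.002477 W
  P_R2 = (5.081 - 0.05)²/39000 = 0.000649 W
  P_R3 = (0.05 - 0.04735)²/18 = 0.0000003879 W
  P_R4 = (0.04735 - 0)²/220 = 0.00001019 W
  P_R5 = (5.081 - 0.05002)²/10000 = 0.002531 W
  P_R6 = (0.05 - 0.05002)²/1.5 = 0.0000000004754 W
  P_R7 = (0.04735 - 0.05002)²/39 = 0.0000001827 W
  P_R8 = (0 - 0.05002)²/120 = 0.00002085 W
P_total = P_R1 + P_R2 + P_R3 + P_R4 + P_R5 + P_R6 + P_R7 + P_R8 = 0.005689 W

Final answer: 0.005689 W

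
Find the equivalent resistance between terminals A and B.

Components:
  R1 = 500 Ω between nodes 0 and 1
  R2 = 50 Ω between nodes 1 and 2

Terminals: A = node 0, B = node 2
Reduce the network between node 0 (A) and node 2 (B) by series/parallel combination:
  Rs1 = R1 + R2 (series, joined only at node 1) = 500 + 50 = 550 Ω
R_eq = 550 Ω

Final answer: 550 Ω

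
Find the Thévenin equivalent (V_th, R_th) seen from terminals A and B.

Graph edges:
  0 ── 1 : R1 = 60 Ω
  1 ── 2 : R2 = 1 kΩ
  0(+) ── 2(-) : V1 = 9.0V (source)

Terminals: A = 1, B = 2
Step 1 — V_th is the open-circuit voltage V_A - V_B (nothing connected across the terminals).
Nodal analysis, taking node 2 as the 0 V reference.
Source V1 fixes V_0 = 9 V.
KCL at each unknown node (sum of currents leaving = 0; resistances in Ω):
  Node 1: (V_1 - 9)/60 + (V_1 - 0)/1000 = 0
Collecting terms: 0.01767 × V_1 = 0.15  =>  V_1 = 8.491 V
V_th = V_1 - V_2 = 8.491 - 0 = 8.491 V
Step 2 — R_th: zero the source — replace V1 by a short circuit (node 2 merges into node 0) — and find the resistance seen between A (node 1) and B (node 0).
Reduce the network between node 1 (A) and node 0 (B) by series/parallel combination:
  Rp1 = R1 ‖ R2 (parallel, both between nodes 0 and 1) = 1/(1/60 + 1/1000) = 56.6 Ω
R_th = 56.6 Ω

Final answer: V_th = 8.491 V, R_th = 56.6 Ω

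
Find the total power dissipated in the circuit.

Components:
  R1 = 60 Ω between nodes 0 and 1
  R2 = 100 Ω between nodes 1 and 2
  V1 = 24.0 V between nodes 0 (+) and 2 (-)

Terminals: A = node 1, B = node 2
Nodal analysis, taking node 2 as the 0 V reference.
Source V1 fixes V_0 = 24 V.
KCL at each unknown node (sum of currents leaving = 0; resistances in Ω):
  Node 1: (V_1 - 24)/60 + (V_1 - 0)/100 = 0
Collecting terms: 0.02667 × V_1 = 0.4  =>  V_1 = 15 V
Power in each resistor, P = (ΔV)²/R:
  P_R1 = (24 - 15)²/60 = 1.35 W
  P_R2 = (15 - 0)²/100 = 2.25 W
P_total = P_R1 + P_R2 = 3.6 W

Final answer: 3.6 W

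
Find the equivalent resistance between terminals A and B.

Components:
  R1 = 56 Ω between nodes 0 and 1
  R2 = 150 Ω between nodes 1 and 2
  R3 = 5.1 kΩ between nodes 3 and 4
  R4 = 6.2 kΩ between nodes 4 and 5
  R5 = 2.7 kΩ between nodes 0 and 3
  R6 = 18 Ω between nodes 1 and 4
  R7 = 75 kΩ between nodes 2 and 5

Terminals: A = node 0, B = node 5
The network is not a plain series/parallel combination. Inject a 1 A test current into terminal A (node 0) and return it from terminal B (node 5); then R_eq = V_A / (1 A).
Nodal analysis, taking node 5 as the 0 V reference.
Current source I_test pushes 1 A into node 0 and draws it out of node 5.
KCL at each unknown node (sum of currents leaving = 0; resistances in Ω):
  Node 0: (V_0 - V_1)/56 + (V_0 - V_3)/2700 - 1 = 0
  Node 1: (V_1 - V_0)/56 + (V_1 - V_2)/150 + (V_1 - V_4)/18 = 0
  Node 2: (V_2 - V_1)/150 + (V_2 - 0)/75000 = 0
  Node 3: (V_3 - V_0)/2700 + (V_3 - V_4)/5100 = 0
  Node 4: (V_4 - V_1)/18 + (V_4 - V_3)/5100 + (V_4 - 0)/6200 = 0
Collecting terms (coefficients in siemens):
  0.01823·V_0 - 0.01786·V_1 - 0.0003704·V_3 = 1
  0.08008·V_1 - 0.01786·V_0 - 0.006667·V_2 - 0.05556·V_4 = 0
  0.00668·V_2 - 0.006667·V_1 = 0
  0.0005664·V_3 - 0.0003704·V_0 - 0.0001961·V_4 = 0
  0.05591·V_4 - 0.05556·V_1 - 0.0001961·V_3 = 0
Solving these 5 simultaneous equations (Gaussian elimination) gives:
  V_0 = 5798 V, V_1 = 5743 V, V_2 = 5731 V, V_3 = 5773 V
  V_4 = 5726 V
R_eq = V_0 / 1 A = 5798 Ω = 5.798 kΩ

Final answer: 5.798 kΩ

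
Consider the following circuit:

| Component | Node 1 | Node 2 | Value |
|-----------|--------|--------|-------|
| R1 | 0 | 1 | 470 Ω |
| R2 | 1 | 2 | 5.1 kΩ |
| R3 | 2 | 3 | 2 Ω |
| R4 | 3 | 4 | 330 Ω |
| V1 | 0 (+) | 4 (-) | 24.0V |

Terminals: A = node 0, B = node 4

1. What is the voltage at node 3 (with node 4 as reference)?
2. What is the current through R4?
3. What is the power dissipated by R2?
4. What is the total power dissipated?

Nodal analysis, taking node 4 as the 0 V reference.
Source V1 fixes V_0 = 24 V.
KCL at each unknown node (sum of currents leaving = 0; resistances in Ω):
  Node 1: (V_1 - 24)/470 + (V_1 - V_2)/5100 = 0
  Node 2: (V_2 - V_1)/5100 + (V_2 - V_3)/2 = 0
  Node 3: (V_3 - V_2)/2 + (V_3 - 0)/330 = 0
Collecting terms (coefficients in siemens):
  0.002324·V_1 - 0.0001961·V_2 = 0.05106
  0.5002·V_2 - 0.0001961·V_1 - 0.5·V_3 = 0
  0.503·V_3 - 0.5·V_2 = 0
Solving these 3 simultaneous equations (Gaussian elimination) gives:
  V_1 = 22.09 V, V_2 = 1.35 V, V_3 = 1.342 V
Part 1:
  Read off the nodal solution: V_3 = 1.342 V
Part 2:
  I_R4 = (V_3 - V_4)/R4 = (1.342 - 0)/330 = 0.004066 A
  Magnitude: I_R4 = 0.004066 A
Part 3:
  I_R2 = (V_1 - V_2)/R2 = (22.09 - 1.35)/5100 = 0.004066 A
  P_R2 = I_R2² × R2 = (0.004066)² × 5100 = 0.08433 W
Part 4:
  Power in each resistor, P = (ΔV)²/R:
    P_R1 = (24 - 22.09)²/470 = 0.007772 W
    P_R2 = (22.09 - 1.35)²/5100 = 0.08433 W
    P_R3 = (1.35 - 1.342)²/2 = 0.00003307 W
    P_R4 = (1.342 - 0)²/330 = 0.005457 W
  P_total = P_R1 + P_R2 + P_R3 + P_R4 = 0.09759 W

Final answers:
1. V_3 = 1.342 V
2. I_R4 = 0.004066 A
3. P_R2 = 0.08433 W
4. P_total = 0.09759 W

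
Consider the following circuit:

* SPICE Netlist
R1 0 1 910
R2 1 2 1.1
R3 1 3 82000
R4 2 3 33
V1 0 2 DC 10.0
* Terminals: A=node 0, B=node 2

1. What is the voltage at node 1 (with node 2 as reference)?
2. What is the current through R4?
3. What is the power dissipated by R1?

Nodal analysis, taking node 2 as the 0 V reference.
Source V1 fixes V_0 = 10 V.
KCL at each unknown node (sum of currents leaving = 0; resistances in Ω):
  Node 1: (V_1 - 10)/910 + (V_1 - 0)/1.1 + (V_1 - V_3)/82000 = 0
  Node 3: (V_3 - V_1)/82000 + (V_3 - 0)/33 = 0
Collecting terms (coefficients in siemens):
  0.9102·V_1 - 0.0000122·V_3 = 0.01099
  0.03032·V_3 - 0.0000122·V_1 = 0
Determinant D = (0.9102)(0.03032) - (-0.0000122)(-0.0000122) = 0.02759
V_1 = [(0.01099)(0.03032) - (-0.0000122)(0)]/D = 0.01207 V
V_3 = [(0.9102)(0) - (0.01099)(-0.0000122)]/D = 0.000004857 V
Part 1:
  Read off the nodal solution: V_1 = 0.01207 V
Part 2:
  I_R4 = (V_2 - V_3)/R4 = (0 - 0.000004857)/33 = -0.0000001472 A
  Magnitude: I_R4 = 0.0000001472 A
Part 3:
  I_R1 = (V_0 - V_1)/R1 = (10 - 0.01207)/910 = 0.01098 A
  P_R1 = I_R1² × R1 = (0.01098)² × 910 = 0.1096 W

Final answers:
1. V_1 = 0.01207 V
2. I_R4 = 1.472e-07 A
3. P_R1 = 0.1096 W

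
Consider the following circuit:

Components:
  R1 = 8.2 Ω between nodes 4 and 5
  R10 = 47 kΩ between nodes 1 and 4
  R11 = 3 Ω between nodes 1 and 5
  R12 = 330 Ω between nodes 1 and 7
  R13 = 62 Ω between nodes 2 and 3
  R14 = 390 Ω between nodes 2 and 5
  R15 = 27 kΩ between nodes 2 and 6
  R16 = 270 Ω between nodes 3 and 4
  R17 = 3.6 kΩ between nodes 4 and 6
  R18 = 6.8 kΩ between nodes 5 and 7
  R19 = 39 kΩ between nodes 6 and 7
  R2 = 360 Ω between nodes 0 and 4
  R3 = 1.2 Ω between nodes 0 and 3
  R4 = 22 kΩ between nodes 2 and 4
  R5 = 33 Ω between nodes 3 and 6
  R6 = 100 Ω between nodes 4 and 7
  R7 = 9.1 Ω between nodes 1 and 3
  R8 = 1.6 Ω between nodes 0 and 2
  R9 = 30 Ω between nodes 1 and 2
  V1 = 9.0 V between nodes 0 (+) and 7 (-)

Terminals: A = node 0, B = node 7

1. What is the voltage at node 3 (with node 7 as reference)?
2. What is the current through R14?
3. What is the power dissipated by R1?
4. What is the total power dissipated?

Nodal analysis, taking node 7 as the 0 V reference.
Source V1 fixes V_0 = 9 V.
KCL at each unknown node (sum of currents leaving = 0; resistances in Ω):
  Node 1: (V_1 - V_3)/9.1 + (V_1 - V_2)/30 + (V_1 - V_4)/47000 + (V_1 - V_5)/3 + (V_1 - 0)/330 = 0
  Node 2: (V_2 - V_4)/22000 + (V_2 - 9)/1.6 + (V_2 - V_1)/30 + (V_2 - V_3)/62 + (V_2 - V_5)/390 + (V_2 - V_6)/27000 = 0
  Node 3: (V_3 - 9)/1.2 + (V_3 - V_6)/33 + (V_3 - V_1)/9.1 + (V_3 - V_2)/62 + (V_3 - V_4)/270 = 0
  Node 4: (V_4 - V_5)/8.2 + (V_4 - 9)/360 + (V_4 - V_2)/22000 + (V_4 - 0)/100 + (V_4 - V_1)/47000 + (V_4 - V_3)/270 + (V_4 - V_6)/3600 = 0
  Node 5: (V_5 - V_4)/8.2 + (V_5 - V_1)/3 + (V_5 - V_2)/390 + (V_5 - 0)/6800 = 0
  Node 6: (V_6 - V_3)/33 + (V_6 - V_2)/27000 + (V_6 - V_4)/3600 + (V_6 - 0)/39000 = 0
Collecting terms (coefficients in siemens):
  0.4796·V_1 - 0.03333·V_2 - 0.1099·V_3 - 0.00002128·V_4 - 0.3333·V_5 = 0
  0.6771·V_2 - 0.03333·V_1 - 0.01613·V_3 - 0.00004545·V_4 - 0.002564·V_5 - 0.00003704·V_6 = 5.625
  0.9934·V_3 - 0.1099·V_1 - 0.01613·V_2 - 0.003704·V_4 - 0.0303·V_6 = 7.5
  0.1388·V_4 - 0.00002128·V_1 - 0.00004545·V_2 - 0.003704·V_3 - 0.122·V_5 - 0.0002778·V_6 = 0.025
  0.458·V_5 - 0.3333·V_1 - 0.002564·V_2 - 0.122·V_4 = 0
  0.03064·V_6 - 0.00003704·V_2 - 0.0303·V_3 - 0.0002778·V_4 = 0
Solving these 6 simultaneous equations (Gaussian elimination) gives:
  V_1 = 8.294 V, V_2 = 8.96 V, V_3 = 8.913 V, V_4 = 7.557 V
  V_5 = 8.098 V, V_6 = 8.893 V
Part 1:
  Read off the nodal solution: V_3 = 8.913 V
Part 2:
  I_R14 = (V_2 - V_5)/R14 = (8.96 - 8.098)/390 = 0.002208 A
  Magnitude: I_R14 = 0.002208 A
Part 3:
  I_R1 = (V_4 - V_5)/R1 = (7.557 - 8.098)/8.2 = -0.06608 A
  P_R1 = I_R1² × R1 = (-0.06608)² × 8.2 = 0.03581 W
Part 4:
  Power in each resistor, P = (ΔV)²/R:
    P_R1 = (7.557 - 8.098)²/8.2 = 0.03581 W
    P_R2 = (9 - 7.557)²/360 = 0.005788 W
    P_R3 = (9 - 8.913)²/1.2 = 0.006373 W
    P_R4 = (8.96 - 7.557)²/22000 = 0.00008948 W
    P_R5 = (8.913 - 8.893)²/33 = 0.00001175 W
    P_R6 = (7.557 - 0)²/100 = 0.571 W
    P_R7 = (8.294 - 8.913)²/9.1 = 0.0421 W
    P_R8 = (9 - 8.96)²/1.6 = 0.001019 W
    P_R9 = (8.294 - 8.96)²/30 = 0.01479 W
    P_R10 = (8.294 - 7.557)²/47000 = 0.00001156 W
    P_R11 = (8.294 - 8.098)²/3 = 0.0127 W
    P_R12 = (8.294 - 0)²/330 = 0.2084 W
    P_R13 = (8.96 - 8.913)²/62 = 0.00003574 W
    P_R14 = (8.96 - 8.098)²/390 = 0.001902 W
    P_R15 = (8.96 - 8.893)²/27000 = 0.0000001651 W
    P_R16 = (8.913 - 7.557)²/270 = 0.00681 W
    P_R17 = (7.557 - 8.893)²/3600 = 0.000496 W
    P_R18 = (8.098 - 0)²/6800 = 0.009645 W
    P_R19 = (8.893 - 0)²/39000 = 0.002028 W
  P_total = P_R1 + P_R2 + P_R3 + P_R4 + P_R5 + P_R6 + P_R7 + P_R8 + P_R9 + P_R10 + P_R11 + P_R12 + P_R13 + P_R14 + P_R15 + P_R16 + P_R17 + P_R18 + P_R19 = 0.919 W

Final answers:
1. V_3 = 8.913 V
2. I_R14 = 0.002208 A
3. P_R1 = 0.03581 W
4. P_total = 0.919 W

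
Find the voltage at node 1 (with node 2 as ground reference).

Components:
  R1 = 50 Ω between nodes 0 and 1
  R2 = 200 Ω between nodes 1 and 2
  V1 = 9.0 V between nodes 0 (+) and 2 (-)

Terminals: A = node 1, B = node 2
Nodal analysis, taking node 2 as the 0 V reference.
Source V1 fixes V_0 = 9 V.
KCL at each unknown node (sum of currents leaving = 0; resistances in Ω):
  Node 1: (V_1 - 9)/50 + (V_1 - 0)/200 = 0
Collecting terms: 0.025 × V_1 = 0.18  =>  V_1 = 7.2 V
The requested potential is V_1 = 7.2 V.

Final answer: V_1 = 7.2 V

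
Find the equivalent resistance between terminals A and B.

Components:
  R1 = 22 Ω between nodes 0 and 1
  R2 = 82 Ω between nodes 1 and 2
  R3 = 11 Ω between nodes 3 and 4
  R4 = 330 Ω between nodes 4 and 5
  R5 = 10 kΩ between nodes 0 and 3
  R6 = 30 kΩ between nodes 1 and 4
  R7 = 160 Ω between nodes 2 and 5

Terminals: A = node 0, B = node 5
The network is not a plain series/parallel combination. Inject a 1 A test current into terminal A (node 0) and return it from terminal B (node 5); then R_eq = V_A / (1 A).
Nodal analysis, taking node 5 as the 0 V reference.
Current source I_test pushes 1 A into node 0 and draws it out of node 5.
KCL at each unknown node (sum of currents leaving = 0; resistances in Ω):
  Node 0: (V_0 - V_1)/22 + (V_0 - V_3)/10000 - 1 = 0
  Node 1: (V_1 - V_0)/22 + (V_1 - V_2)/82 + (V_1 - V_4)/30000 = 0
  Node 2: (V_2 - V_1)/82 + (V_2 - 0)/160 = 0
  Node 3: (V_3 - V_0)/10000 + (V_3 - V_4)/11 = 0
  Node 4: (V_4 - V_1)/30000 + (V_4 - V_3)/11 + (V_4 - 0)/330 = 0
Collecting terms (coefficients in siemens):
  0.04555·V_0 - 0.04545·V_1 - 0.0001·V_3 = 1
  0.05768·V_1 - 0.04545·V_0 - 0.0122·V_2 - 0.00003333·V_4 = 0
  0.01845·V_2 - 0.0122·V_1 = 0
  0.09101·V_3 - 0.0001·V_0 - 0.09091·V_4 = 0
  0.09397·V_4 - 0.00003333·V_1 - 0.09091·V_3 = 0
Solving these 5 simultaneous equations (Gaussian elimination) gives:
  V_0 = 255.7 V, V_1 = 234.3 V, V_2 = 154.9 V, V_3 = 10.81 V
  V_4 = 10.54 V
R_eq = V_0 / 1 A = 255.7 Ω

Final answer: 255.7 Ω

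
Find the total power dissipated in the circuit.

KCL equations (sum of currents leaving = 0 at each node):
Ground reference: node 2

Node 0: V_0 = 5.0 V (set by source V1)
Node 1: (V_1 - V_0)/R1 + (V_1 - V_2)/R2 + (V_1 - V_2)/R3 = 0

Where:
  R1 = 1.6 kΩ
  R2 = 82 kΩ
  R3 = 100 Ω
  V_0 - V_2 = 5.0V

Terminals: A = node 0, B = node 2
Nodal analysis, taking node 2 as the 0 V reference.
Source V1 fixes V_0 = 5 V.
KCL at each unknown node (sum of currents leaving = 0; resistances in Ω):
  Node 1: (V_1 - 5)/1600 + (V_1 - 0)/82000 + (V_1 - 0)/100 = 0
Collecting terms: 0.01064 × V_1 = 0.003125  =>  V_1 = 0.2938 V
Power in each resistor, P = (ΔV)²/R:
  P_R1 = (5 - 0.2938)²/1600 = 0.01384 W
  P_R2 = (0.2938 - 0)²/82000 = 0.000001053 W
  P_R3 = (0.2938 - 0)²/100 = 0.0008631 W
P_total = P_R1 + P_R2 + P_R3 = 0.01471 W

Final answer: 0.01471 W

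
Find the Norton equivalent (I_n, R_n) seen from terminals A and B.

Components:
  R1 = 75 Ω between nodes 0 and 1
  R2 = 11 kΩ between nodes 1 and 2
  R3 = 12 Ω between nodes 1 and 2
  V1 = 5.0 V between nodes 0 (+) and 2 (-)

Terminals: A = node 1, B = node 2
Find the Thévenin equivalent first; then I_n = V_th/R_th and R_n = R_th.
Step 1 — V_th is the open-circuit voltage V_A - V_B (nothing connected across the terminals).
Nodal analysis, taking node 2 as the 0 V reference.
Source V1 fixes V_0 = 5 V.
KCL at each unknown node (sum of currents leaving = 0; resistances in Ω):
  Node 1: (V_1 - 5)/75 + (V_1 - 0)/11000 + (V_1 - 0)/12 = 0
Collecting terms: 0.09676 × V_1 = 0.06667  =>  V_1 = 0.689 V
V_th = V_1 - V_2 = 0.689 - 0 = 0.689 V
Step 2 — R_th: zero the source — replace V1 by a short circuit (node 2 merges into node 0) — and find the resistance seen between A (node 1) and B (node 0).
Reduce the network between node 1 (A) and node 0 (B) by series/parallel combination:
  Rp1 = R1 ‖ R2 ‖ R3 (parallel, all between nodes 0 and 1) = 1/(1/75 + 1/11000 + 1/12) = 10.34 Ω
R_th = 10.34 Ω
I_n = V_th/R_th = 0.689/10.34 = 0.06667 A, and R_n = R_th = 10.34 Ω

Final answer: I_n = 0.06667 A, R_n = 10.34 Ω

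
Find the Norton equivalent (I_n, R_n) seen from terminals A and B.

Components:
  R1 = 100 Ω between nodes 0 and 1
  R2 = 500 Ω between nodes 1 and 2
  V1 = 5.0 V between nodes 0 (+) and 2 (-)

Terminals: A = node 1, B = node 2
Find the Thévenin equivalent first; then I_n = V_th/R_th and R_n = R_th.
Step 1 — V_th is the open-circuit voltage V_A - V_B (nothing connected across the terminals).
Nodal analysis, taking node 2 as the 0 V reference.
Source V1 fixes V_0 = 5 V.
KCL at each unknown node (sum of currents leaving = 0; resistances in Ω):
  Node 1: (V_1 - 5)/100 + (V_1 - 0)/500 = 0
Collecting terms: 0.012 × V_1 = 0.05  =>  V_1 = 4.167 V
V_th = V_1 - V_2 = 4.167 - 0 = 4.167 V
Step 2 — R_th: zero the source — replace V1 by a short circuit (node 2 merges into node 0) — and find the resistance seen between A (node 1) and B (node 0).
Reduce the network between node 1 (A) and node 0 (B) by series/parallel combination:
  Rp1 = R1 ‖ R2 (parallel, both between nodes 0 and 1) = 1/(1/100 + 1/500) = 83.33 Ω
R_th = 83.33 Ω
I_n = V_th/R_th = 4.167/83.33 = 0.05 A, and R_n = R_th = 83.33 Ω

Final answer: I_n = 0.05 A, R_n = 83.33 Ω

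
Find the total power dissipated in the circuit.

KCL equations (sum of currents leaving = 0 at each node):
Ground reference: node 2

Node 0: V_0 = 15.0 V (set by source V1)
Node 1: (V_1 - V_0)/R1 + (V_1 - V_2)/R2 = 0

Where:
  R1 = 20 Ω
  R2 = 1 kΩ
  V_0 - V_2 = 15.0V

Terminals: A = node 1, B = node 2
Nodal analysis, taking node 2 as the 0 V reference.
Source V1 fixes V_0 = 15 V.
KCL at each unknown node (sum of currents leaving = 0; resistances in Ω):
  Node 1: (V_1 - 15)/20 + (V_1 - 0)/1000 = 0
Collecting terms: 0.051 × V_1 = 0.75  =>  V_1 = 14.71 V
Power in each resistor, P = (ΔV)²/R:
  P_R1 = (15 - 14.71)²/20 = 0.004325 W
  P_R2 = (14.71 - 0)²/1000 = 0.2163 W
P_total = P_R1 + P_R2 = 0.2206 W

Final answer: 0.2206 W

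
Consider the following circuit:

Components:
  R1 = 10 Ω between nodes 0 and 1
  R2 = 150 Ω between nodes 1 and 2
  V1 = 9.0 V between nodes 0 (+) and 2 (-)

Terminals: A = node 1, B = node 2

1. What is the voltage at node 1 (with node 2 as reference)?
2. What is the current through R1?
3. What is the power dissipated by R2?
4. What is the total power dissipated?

Nodal analysis, taking node 2 as the 0 V reference.
Source V1 fixes V_0 = 9 V.
KCL at each unknown node (sum of currents leaving = 0; resistances in Ω):
  Node 1: (V_1 - 9)/10 + (V_1 - 0)/150 = 0
Collecting terms: 0.1067 × V_1 = 0.9  =>  V_1 = 8.438 V
Part 1:
  Read off the nodal solution: V_1 = 8.438 V
Part 2:
  I_R1 = (V_0 - V_1)/R1 = (9 - 8.438)/10 = 0.05625 A
  Magnitude: I_R1 = 0.05625 A
Part 3:
  I_R2 = (V_1 - V_2)/R2 = (8.438 - 0)/150 = 0.05625 A
  P_R2 = I_R2² × R2 = (0.05625)² × 150 = 0.4746 W
Part 4:
  Power in each resistor, P = (ΔV)²/R:
    P_R1 = (9 - 8.438)²/10 = 0.03164 W
    P_R2 = (8.438 - 0)²/150 = 0.4746 W
  P_total = P_R1 + P_R2 = 0.5062 W

Final answers:
1. V_1 = 8.438 V
2. I_R1 = 0.05625 A
3. P_R2 = 0.4746 W
4. P_total = 0.5062 W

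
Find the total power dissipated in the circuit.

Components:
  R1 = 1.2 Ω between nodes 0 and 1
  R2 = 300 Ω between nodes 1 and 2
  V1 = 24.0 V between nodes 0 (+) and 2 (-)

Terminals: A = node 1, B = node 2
Nodal analysis, taking node 2 as the 0 V reference.
Source V1 fixes V_0 = 24 V.
KCL at each unknown node (sum of currents leaving = 0; resistances in Ω):
  Node 1: (V_1 - 24)/1.2 + (V_1 - 0)/300 = 0
Collecting terms: 0.8367 × V_1 = 20  =>  V_1 = 23.9 V
Power in each resistor, P = (ΔV)²/R:
  P_R1 = (24 - 23.9)²/1.2 = 0.007619 W
  P_R2 = (23.9 - 0)²/300 = 1.905 W
P_total = P_R1 + P_R2 = 1.912 W

Final answer: 1.912 W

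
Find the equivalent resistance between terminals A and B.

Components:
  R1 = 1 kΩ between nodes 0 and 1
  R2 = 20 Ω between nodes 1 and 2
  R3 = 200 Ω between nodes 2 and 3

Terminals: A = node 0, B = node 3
Reduce the network between node 0 (A) and node 3 (B) by series/parallel combination:
  Rs1 = R1 + R2 (series, joined only at node 1) = 1000 + 20 = 1020 Ω
  Rs2 = R3 + Rs1 (series, joined only at node 2) = 200 + 1020 = 1220 Ω
R_eq = 1.22 kΩ

Final answer: 1.22 kΩ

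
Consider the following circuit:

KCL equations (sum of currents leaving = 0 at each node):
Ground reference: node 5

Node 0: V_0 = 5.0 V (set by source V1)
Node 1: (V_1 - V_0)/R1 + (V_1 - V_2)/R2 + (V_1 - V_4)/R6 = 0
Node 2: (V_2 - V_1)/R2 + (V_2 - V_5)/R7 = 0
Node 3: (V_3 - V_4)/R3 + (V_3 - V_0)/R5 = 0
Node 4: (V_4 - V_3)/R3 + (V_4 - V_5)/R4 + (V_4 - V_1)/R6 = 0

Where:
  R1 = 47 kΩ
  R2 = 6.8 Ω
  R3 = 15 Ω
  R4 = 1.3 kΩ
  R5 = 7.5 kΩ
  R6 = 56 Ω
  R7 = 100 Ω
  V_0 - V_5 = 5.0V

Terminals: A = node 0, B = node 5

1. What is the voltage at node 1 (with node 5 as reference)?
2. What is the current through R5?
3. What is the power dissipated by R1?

Nodal analysis, taking node 5 as the 0 V reference.
Source V1 fixes V_0 = 5 V.
KCL at each unknown node (sum of currents leaving = 0; resistances in Ω):
  Node 1: (V_1 - 5)/47000 + (V_1 - V_2)/6.8 + (V_1 - V_4)/56 = 0
  Node 2: (V_2 - V_1)/6.8 + (V_2 - 0)/100 = 0
  Node 3: (V_3 - V_4)/15 + (V_3 - 5)/7500 = 0
  Node 4: (V_4 - V_3)/15 + (V_4 - 0)/1300 + (V_4 - V_1)/56 = 0
Collecting terms (coefficients in siemens):
  0.1649·V_1 - 0.1471·V_2 - 0.01786·V_4 = 0.0001064
  0.1571·V_2 - 0.1471·V_1 = 0
  0.0668·V_3 - 0.06667·V_4 = 0.0006667
  0.08529·V_4 - 0.01786·V_1 - 0.06667·V_3 = 0
Solving these 4 simultaneous equations (Gaussian elimination) gives:
  V_1 = 0.07221 V, V_2 = 0.06762 V, V_3 = 0.114 V, V_4 = 0.1042 V
Part 1:
  Read off the nodal solution: V_1 = 0.07221 V
Part 2:
  I_R5 = (V_0 - V_3)/R5 = (5 - 0.114)/7500 = 0.0006515 A
  Magnitude: I_R5 = 0.0006515 A
Part 3:
  I_R1 = (V_0 - V_1)/R1 = (5 - 0.07221)/47000 = 0.0001048 A
  P_R1 = I_R1² × R1 = (0.0001048)² × 47000 = 0.0005167 W

Final answers:
1. V_1 = 0.07221 V
2. I_R5 = 0.0006515 A
3. P_R1 = 0.0005167 W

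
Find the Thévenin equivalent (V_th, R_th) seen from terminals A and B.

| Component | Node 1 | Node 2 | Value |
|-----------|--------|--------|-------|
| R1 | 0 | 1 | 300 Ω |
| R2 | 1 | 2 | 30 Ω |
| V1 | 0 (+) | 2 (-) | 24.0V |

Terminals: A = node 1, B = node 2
Step 1 — V_th is the open-circuit voltage V_A - V_B (nothing connected across the terminals).
Nodal analysis, taking node 2 as the 0 V reference.
Source V1 fixes V_0 = 24 V.
KCL at each unknown node (sum of currents leaving = 0; resistances in Ω):
  Node 1: (V_1 - 24)/300 + (V_1 - 0)/30 = 0
Collecting terms: 0.03667 × V_1 = 0.08  =>  V_1 = 2.182 V
V_th = V_1 - V_2 = 2.182 - 0 = 2.182 V
Step 2 — R_th: zero the source — replace V1 by a short circuit (node 2 merges into node 0) — and find the resistance seen between A (node 1) and B (node 0).
Reduce the network between node 1 (A) and node 0 (B) by series/parallel combination:
  Rp1 = R1 ‖ R2 (parallel, both between nodes 0 and 1) = 1/(1/300 + 1/30) = 27.27 Ω
R_th = 27.27 Ω

Final answer: V_th = 2.182 V, R_th = 27.27 Ω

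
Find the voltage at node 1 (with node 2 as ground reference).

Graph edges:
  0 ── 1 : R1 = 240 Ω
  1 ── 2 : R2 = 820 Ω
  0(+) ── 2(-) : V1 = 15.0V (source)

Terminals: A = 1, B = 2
Nodal analysis, taking node 2 as the 0 V reference.
Source V1 fixes V_0 = 15 V.
KCL at each unknown node (sum of currents leaving = 0; resistances in Ω):
  Node 1: (V_1 - 15)/240 + (V_1 - 0)/820 = 0
Collecting terms: 0.005386 × V_1 = 0.0625  =>  V_1 = 11.6 V
The requested potential is V_1 = 11.6 V.

Final answer: V_1 = 11.6 V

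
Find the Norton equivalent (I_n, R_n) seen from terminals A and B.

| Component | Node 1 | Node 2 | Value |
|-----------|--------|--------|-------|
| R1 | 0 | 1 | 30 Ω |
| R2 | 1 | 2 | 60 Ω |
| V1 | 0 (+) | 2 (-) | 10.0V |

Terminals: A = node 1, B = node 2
Find the Thévenin equivalent first; then I_n = V_th/R_th and R_n = R_th.
Step 1 — V_th is the open-circuit voltage V_A - V_B (nothing connected across the terminals).
Nodal analysis, taking node 2 as the 0 V reference.
Source V1 fixes V_0 = 10 V.
KCL at each unknown node (sum of currents leaving = 0; resistances in Ω):
  Node 1: (V_1 - 10)/30 + (V_1 - 0)/60 = 0
Collecting terms: 0.05 × V_1 = 0.3333  =>  V_1 = 6.667 V
V_th = V_1 - V_2 = 6.667 - 0 = 6.667 V
Step 2 — R_th: zero the source — replace V1 by a short circuit (node 2 merges into node 0) — and find the resistance seen between A (node 1) and B (node 0).
Reduce the network between node 1 (A) and node 0 (B) by series/parallel combination:
  Rp1 = R1 ‖ R2 (parallel, both between nodes 0 and 1) = 1/(1/30 + 1/60) = 20 Ω
R_th = 20 Ω
I_n = V_th/R_th = 6.667/20 = 0.3333 A, and R_n = R_th = 20 Ω

Final answer: I_n = 0.3333 A, R_n = 20 Ω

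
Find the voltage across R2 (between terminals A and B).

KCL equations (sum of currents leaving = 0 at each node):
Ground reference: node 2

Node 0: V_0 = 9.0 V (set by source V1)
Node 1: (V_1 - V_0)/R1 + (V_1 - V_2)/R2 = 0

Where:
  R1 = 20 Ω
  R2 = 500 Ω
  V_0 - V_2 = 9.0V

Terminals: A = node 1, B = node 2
R1 and R2 are in series across V1 (node 0 → node 1 → node 2), and the output A–B is taken across R2, so this is a voltage divider.
Series current: I = V1/(R1 + R2) = 9/(20 + 500) = 9/520 = 0.01731 A
V_R2 = I × R2 = V1 × R2/(R1 + R2) = 9 × 500/520 = 8.654 V

Final answer: 8.654 V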